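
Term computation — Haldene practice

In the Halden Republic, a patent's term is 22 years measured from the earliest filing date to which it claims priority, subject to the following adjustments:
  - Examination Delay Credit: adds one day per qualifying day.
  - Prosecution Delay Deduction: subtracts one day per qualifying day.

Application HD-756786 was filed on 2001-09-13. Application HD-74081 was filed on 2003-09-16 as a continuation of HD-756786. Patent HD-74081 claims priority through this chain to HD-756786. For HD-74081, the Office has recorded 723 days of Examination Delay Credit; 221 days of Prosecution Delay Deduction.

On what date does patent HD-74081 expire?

2025-01-27

Earliest priority filing: 13 September 2001.
Base term: 13 September 2001 + 22 years → 13 September 2023.
Examination Delay Credit: +723 days → 5 September 2025.
Prosecution Delay Deduction: −221 days → 27 January 2025.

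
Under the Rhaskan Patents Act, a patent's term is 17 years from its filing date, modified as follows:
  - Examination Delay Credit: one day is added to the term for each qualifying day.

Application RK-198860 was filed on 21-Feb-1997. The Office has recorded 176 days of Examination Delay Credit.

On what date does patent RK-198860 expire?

2014-08-16

Base term: filing date + 17 years → 21 February 2014.
Examination Delay Credit: +176 days → 16 August 2014.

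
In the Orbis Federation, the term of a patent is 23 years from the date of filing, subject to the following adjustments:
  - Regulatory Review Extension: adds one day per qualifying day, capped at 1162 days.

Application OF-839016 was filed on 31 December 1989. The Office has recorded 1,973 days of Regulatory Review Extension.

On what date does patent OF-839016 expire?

2016-03-07

Base term: filing date + 23 years → 31 December 2012.
Regulatory Review Extension: 1973 days claimed exceeds the 1162-day cap, so +1162 days → 7 March 2016.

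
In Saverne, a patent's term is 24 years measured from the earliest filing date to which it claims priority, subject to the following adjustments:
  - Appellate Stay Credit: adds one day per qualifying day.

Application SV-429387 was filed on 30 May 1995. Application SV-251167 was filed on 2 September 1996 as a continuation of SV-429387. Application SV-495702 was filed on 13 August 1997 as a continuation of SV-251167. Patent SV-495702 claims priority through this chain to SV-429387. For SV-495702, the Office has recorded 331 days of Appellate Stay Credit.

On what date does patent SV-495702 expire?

April 25, 2020

Earliest priority filing: 30 May 1995.
Base term: 30 May 1995 + 24 years → 30 May 2019.
Appellate Stay Credit: +331 days → 25 April 2020.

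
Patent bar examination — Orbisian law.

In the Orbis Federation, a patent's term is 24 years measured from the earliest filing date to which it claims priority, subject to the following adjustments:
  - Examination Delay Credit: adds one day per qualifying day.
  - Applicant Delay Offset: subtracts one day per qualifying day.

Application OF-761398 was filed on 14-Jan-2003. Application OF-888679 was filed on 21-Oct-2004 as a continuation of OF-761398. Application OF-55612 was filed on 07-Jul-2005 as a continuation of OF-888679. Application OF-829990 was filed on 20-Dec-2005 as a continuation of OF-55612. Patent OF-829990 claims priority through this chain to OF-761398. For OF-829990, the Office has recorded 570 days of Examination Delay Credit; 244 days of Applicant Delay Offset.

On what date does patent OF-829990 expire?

December 6, 2027

Earliest priority filing: 14 January 2003.
Base term: 14 January 2003 + 24 years → 14 January 2027.
Examination Delay Credit: +570 days → 6 August 2028.
Applicant Delay Offset: −244 days → 6 December 2027.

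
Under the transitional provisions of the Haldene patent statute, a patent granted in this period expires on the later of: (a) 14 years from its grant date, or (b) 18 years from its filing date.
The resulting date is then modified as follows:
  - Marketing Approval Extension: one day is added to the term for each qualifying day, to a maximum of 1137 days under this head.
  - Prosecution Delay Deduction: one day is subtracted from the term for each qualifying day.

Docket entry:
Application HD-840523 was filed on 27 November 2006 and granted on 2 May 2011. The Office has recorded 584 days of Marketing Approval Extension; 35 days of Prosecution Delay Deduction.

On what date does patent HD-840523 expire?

(a) grant + 14 years → 2 May 2025.
(b) filing + 18 years → 27 November 2024.
Later of the two: 2 May 2025.
Marketing Approval Extension: 584 days (within the 1137-day cap) → +584 days → 7 December 2026.
Prosecution Delay Deduction: −35 days → 2 November 2026.

2026-11-02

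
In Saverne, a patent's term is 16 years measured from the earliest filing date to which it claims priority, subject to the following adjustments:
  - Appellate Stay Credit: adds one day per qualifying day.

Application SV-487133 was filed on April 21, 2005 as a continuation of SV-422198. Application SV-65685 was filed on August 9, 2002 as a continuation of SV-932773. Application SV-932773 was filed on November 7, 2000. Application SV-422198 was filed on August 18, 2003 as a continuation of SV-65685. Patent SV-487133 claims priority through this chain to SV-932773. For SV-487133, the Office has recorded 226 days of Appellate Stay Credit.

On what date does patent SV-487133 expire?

2017-06-21

Earliest priority filing: 7 November 2000.
Base term: 7 November 2000 + 16 years → 7 November 2016.
Appellate Stay Credit: +226 days → 21 June 2017.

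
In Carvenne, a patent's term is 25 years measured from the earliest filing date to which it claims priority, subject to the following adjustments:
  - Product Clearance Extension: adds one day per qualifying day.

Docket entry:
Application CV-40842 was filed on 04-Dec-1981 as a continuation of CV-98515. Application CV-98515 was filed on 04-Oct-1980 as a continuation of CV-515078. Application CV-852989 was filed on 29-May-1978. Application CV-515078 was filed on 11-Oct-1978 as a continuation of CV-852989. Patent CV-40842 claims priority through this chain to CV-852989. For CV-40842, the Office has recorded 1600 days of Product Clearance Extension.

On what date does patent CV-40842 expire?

Earliest priority filing: 29 May 1978.
Base term: 29 May 1978 + 25 years → 29 May 2003.
Product Clearance Extension: +1600 days → 15 October 2007.

2007-10-15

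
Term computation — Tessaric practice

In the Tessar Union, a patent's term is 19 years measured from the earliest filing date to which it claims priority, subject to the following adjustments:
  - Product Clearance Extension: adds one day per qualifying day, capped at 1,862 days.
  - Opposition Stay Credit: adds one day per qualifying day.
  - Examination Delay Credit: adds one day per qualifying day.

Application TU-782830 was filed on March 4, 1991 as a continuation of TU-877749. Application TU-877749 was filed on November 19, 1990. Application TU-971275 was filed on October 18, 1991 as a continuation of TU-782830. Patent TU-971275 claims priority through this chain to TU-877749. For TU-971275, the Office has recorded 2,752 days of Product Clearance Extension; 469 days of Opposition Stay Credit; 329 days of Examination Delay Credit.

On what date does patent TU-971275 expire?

2017-03-02

Earliest priority filing: 19 November 1990.
Base term: 19 November 1990 + 19 years → 19 November 2009.
Product Clearance Extension: 2752 days claimed exceeds the 1862-day cap, so +1862 days → 25 December 2014.
Opposition Stay Credit: +469 days → 7 April 2016.
Examination Delay Credit: +329 days → 2 March 2017.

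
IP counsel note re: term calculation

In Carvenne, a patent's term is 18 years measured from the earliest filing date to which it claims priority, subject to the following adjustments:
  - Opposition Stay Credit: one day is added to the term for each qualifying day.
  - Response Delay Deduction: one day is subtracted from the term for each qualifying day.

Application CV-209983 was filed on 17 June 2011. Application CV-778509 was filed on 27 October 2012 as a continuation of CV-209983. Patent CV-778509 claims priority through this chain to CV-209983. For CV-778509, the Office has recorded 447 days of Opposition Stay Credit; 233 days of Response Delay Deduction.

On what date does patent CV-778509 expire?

2030-01-17

Earliest priority filing: 17 June 2011.
Base term: 17 June 2011 + 18 years → 17 June 2029.
Opposition Stay Credit: +447 days → 7 September 2030.
Response Delay Deduction: −233 days → 17 January 2030.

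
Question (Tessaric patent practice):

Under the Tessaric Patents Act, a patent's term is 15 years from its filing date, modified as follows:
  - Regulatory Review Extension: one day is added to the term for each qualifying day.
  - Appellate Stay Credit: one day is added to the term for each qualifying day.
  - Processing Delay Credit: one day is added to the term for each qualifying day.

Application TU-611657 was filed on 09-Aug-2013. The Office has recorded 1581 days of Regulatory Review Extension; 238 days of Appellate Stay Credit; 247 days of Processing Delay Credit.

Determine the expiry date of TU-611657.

Base term: filing date + 15 years → 9 August 2028.
Regulatory Review Extension: +1581 days → 7 December 2032.
Appellate Stay Credit: +238 days → 2 August 2033.
Processing Delay Credit: +247 days → 6 April 2034.

2034-04-06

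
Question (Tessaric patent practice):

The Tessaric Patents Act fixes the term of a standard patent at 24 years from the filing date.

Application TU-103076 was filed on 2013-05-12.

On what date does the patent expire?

Filing date + 24 years → 12 May 2037.

May 12, 2037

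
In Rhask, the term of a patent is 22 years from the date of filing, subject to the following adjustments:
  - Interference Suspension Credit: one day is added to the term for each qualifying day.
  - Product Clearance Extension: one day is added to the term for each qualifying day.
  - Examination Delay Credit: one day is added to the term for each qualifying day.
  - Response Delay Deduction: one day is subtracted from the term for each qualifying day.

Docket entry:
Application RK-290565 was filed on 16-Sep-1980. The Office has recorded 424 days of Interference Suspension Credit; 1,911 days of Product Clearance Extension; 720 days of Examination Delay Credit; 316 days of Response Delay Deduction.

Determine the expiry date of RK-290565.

2010-03-17

Base term: filing date + 22 years → 16 September 2002.
Interference Suspension Credit: +424 days → 14 November 2003.
Product Clearance Extension: +1911 days → 6 February 2009.
Examination Delay Credit: +720 days → 27 January 2011.
Response Delay Deduction: −316 days → 17 March 2010.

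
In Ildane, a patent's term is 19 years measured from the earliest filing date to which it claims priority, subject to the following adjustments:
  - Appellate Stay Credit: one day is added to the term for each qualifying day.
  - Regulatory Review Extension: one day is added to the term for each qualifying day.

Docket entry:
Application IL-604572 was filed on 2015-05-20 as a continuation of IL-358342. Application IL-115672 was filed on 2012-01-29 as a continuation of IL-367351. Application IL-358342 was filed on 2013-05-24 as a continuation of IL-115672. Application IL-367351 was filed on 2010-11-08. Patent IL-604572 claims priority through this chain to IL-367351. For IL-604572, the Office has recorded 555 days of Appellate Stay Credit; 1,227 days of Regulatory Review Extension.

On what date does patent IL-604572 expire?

Earliest priority filing: 8 November 2010.
Base term: 8 November 2010 + 19 years → 8 November 2029.
Appellate Stay Credit: +555 days → 17 May 2031.
Regulatory Review Extension: +1227 days → 25 September 2034.

2034-09-25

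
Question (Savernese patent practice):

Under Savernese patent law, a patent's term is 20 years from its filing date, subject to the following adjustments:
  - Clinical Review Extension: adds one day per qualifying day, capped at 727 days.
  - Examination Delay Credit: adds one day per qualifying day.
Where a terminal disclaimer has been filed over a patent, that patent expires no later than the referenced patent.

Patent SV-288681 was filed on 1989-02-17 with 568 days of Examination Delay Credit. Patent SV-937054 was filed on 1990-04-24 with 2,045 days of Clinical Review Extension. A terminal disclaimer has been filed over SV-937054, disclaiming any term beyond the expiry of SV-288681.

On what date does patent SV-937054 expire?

Natural term of SV-937054:
  Base: filing + 20 years → 24 April 2010.
  Clinical Review Extension: 2045 days claimed exceeds the 727-day cap, so +727 days → 20 April 2012.
Expiry of referenced patent SV-288681:
  Base: filing + 20 years → 17 February 2009.
  Examination Delay Credit: +568 days → 8 September 2010.
Terminal disclaimer: SV-937054 expires on the earlier of 20 April 2012 and 8 September 2010.

September 8, 2010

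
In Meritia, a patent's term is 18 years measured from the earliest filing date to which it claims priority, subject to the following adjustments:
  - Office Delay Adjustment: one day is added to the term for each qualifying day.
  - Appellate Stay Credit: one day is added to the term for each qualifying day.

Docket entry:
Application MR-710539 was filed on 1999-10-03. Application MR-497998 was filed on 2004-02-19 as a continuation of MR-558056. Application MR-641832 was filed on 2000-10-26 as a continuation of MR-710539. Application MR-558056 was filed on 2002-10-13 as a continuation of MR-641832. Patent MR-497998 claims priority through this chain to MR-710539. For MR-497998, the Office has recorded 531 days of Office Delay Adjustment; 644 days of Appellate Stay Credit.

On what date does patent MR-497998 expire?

December 21, 2020

Earliest priority filing: 3 October 1999.
Base term: 3 October 1999 + 18 years → 3 October 2017.
Office Delay Adjustment: +531 days → 18 March 2019.
Appellate Stay Credit: +644 days → 21 December 2020.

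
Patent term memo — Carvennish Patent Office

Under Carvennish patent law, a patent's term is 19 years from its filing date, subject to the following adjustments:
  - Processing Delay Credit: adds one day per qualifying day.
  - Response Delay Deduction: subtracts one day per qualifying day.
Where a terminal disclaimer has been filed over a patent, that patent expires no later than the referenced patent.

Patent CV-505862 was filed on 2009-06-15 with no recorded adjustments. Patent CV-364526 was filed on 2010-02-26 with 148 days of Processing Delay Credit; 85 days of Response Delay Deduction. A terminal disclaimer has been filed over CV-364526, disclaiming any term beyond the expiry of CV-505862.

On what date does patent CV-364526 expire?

June 15, 2028

Natural term of CV-364526:
  Base: filing + 19 years → 26 February 2029.
  Processing Delay Credit: +148 days → 24 July 2029.
  Response Delay Deduction: −85 days → 30 April 2029.
Expiry of referenced patent CV-505862:
  Base: filing + 19 years → 15 June 2028.
Terminal disclaimer: CV-364526 expires on the earlier of 30 April 2029 and 15 June 2028.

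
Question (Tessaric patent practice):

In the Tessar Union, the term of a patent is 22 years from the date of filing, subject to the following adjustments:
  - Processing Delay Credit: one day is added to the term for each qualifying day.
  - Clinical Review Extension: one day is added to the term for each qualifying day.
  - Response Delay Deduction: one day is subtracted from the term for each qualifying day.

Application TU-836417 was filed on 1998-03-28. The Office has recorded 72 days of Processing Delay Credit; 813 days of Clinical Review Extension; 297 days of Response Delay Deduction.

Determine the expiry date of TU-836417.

2021-11-06

Base term: filing date + 22 years → 28 March 2020.
Processing Delay Credit: +72 days → 8 June 2020.
Clinical Review Extension: +813 days → 30 August 2022.
Response Delay Deduction: −297 days → 6 November 2021.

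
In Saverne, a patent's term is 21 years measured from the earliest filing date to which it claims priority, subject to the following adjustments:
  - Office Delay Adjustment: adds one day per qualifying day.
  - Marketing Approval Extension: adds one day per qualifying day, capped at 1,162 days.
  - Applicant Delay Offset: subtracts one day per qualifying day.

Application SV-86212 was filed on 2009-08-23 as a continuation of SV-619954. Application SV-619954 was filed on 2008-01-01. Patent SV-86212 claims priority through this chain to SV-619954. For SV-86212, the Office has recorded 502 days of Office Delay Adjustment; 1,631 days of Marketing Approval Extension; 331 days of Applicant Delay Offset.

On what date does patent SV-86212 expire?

August 26, 2032

Earliest priority filing: 1 January 2008.
Base term: 1 January 2008 + 21 years → 1 January 2029.
Office Delay Adjustment: +502 days → 18 May 2030.
Marketing Approval Extension: 1631 days claimed exceeds the 1162-day cap, so +1162 days → 23 July 2033.
Applicant Delay Offset: −331 days → 26 August 2032.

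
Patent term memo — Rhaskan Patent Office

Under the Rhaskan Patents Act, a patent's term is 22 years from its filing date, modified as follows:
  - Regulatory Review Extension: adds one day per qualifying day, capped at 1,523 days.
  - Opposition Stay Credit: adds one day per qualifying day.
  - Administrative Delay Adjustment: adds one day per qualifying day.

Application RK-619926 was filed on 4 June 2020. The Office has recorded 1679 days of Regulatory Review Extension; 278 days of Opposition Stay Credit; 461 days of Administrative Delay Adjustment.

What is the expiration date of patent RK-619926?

August 13, 2048

Base term: filing date + 22 years → 4 June 2042.
Regulatory Review Extension: 1679 days claimed exceeds the 1523-day cap, so +1523 days → 5 August 2046.
Opposition Stay Credit: +278 days → 10 May 2047.
Administrative Delay Adjustment: +461 days → 13 August 2048.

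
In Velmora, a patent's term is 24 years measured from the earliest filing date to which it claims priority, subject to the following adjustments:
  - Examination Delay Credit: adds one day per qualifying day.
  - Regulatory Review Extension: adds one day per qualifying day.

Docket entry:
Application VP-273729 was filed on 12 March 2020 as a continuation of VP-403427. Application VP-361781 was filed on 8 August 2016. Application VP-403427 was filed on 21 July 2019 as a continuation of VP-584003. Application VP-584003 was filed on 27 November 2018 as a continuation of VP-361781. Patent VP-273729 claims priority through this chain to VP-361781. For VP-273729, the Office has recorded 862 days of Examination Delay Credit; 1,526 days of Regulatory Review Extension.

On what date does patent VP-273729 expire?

Earliest priority filing: 8 August 2016.
Base term: 8 August 2016 + 24 years → 8 August 2040.
Examination Delay Credit: +862 days → 18 December 2042.
Regulatory Review Extension: +1526 days → 21 February 2047.

February 21, 2047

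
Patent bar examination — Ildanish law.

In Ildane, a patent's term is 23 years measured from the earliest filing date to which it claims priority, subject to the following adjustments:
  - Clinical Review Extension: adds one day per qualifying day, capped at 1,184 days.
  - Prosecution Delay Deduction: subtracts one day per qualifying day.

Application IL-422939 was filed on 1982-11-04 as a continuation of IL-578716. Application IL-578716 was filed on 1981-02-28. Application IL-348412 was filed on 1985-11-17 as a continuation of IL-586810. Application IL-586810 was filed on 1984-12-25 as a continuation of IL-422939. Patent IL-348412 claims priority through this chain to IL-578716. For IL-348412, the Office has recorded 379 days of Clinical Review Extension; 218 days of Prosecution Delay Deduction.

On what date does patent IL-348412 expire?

2004-08-07

Earliest priority filing: 28 February 1981.
Base term: 28 February 1981 + 23 years → 28 February 2004.
Clinical Review Extension: 379 days (within the 1184-day cap) → +379 days → 13 March 2005.
Prosecution Delay Deduction: −218 days → 7 August 2004.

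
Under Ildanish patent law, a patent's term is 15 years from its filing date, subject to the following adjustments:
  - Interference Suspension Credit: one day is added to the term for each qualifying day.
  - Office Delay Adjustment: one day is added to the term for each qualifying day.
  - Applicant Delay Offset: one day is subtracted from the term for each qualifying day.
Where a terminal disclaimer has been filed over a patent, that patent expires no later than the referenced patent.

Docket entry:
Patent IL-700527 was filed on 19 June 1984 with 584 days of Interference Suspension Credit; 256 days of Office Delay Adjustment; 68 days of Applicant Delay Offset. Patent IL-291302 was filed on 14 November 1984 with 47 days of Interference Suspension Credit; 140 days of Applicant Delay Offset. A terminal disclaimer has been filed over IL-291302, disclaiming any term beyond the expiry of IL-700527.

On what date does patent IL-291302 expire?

August 13, 1999

Natural term of IL-291302:
  Base: filing + 15 years → 14 November 1999.
  Interference Suspension Credit: +47 days → 31 December 1999.
  Applicant Delay Offset: −140 days → 13 August 1999.
Expiry of referenced patent IL-700527:
  Base: filing + 15 years → 19 June 1999.
  Interference Suspension Credit: +584 days → 23 January 2001.
  Office Delay Adjustment: +256 days → 6 October 2001.
  Applicant Delay Offset: −68 days → 30 July 2001.
Terminal disclaimer: IL-291302 expires on the earlier of 13 August 1999 and 30 July 2001.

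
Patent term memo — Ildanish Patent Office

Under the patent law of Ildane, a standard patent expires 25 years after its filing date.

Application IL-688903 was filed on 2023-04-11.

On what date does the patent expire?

Filing date + 25 years → 11 April 2048.

April 11, 2048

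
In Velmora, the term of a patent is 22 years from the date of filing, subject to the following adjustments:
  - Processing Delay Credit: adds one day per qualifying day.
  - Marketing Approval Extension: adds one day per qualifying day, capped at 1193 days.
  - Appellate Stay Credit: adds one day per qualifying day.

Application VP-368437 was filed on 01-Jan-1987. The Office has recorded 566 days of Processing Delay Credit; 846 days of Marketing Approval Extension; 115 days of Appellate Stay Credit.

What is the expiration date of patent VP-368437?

Base term: filing date + 22 years → 1 January 2009.
Processing Delay Credit: +566 days → 21 July 2010.
Marketing Approval Extension: 846 days (within the 1193-day cap) → +846 days → 13 November 2012.
Appellate Stay Credit: +115 days → 8 March 2013.

2013-03-08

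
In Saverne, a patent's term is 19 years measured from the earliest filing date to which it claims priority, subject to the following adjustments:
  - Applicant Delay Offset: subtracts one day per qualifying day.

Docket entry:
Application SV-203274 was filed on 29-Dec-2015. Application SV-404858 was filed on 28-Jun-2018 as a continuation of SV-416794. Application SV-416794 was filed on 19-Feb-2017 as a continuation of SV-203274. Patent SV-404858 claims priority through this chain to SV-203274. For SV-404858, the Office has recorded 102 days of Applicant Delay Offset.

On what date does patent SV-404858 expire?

Earliest priority filing: 29 December 2015.
Base term: 29 December 2015 + 19 years → 29 December 2034.
Applicant Delay Offset: −102 days → 18 September 2034.

September 18, 2034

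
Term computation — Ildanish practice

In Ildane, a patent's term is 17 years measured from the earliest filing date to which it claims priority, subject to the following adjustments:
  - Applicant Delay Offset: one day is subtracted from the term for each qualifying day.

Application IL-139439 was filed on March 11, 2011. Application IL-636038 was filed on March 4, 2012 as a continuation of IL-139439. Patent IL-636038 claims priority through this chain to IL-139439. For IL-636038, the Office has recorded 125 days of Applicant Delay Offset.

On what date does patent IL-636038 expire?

Earliest priority filing: 11 March 2011.
Base term: 11 March 2011 + 17 years → 11 March 2028.
Applicant Delay Offset: −125 days → 7 November 2027.

2027-11-07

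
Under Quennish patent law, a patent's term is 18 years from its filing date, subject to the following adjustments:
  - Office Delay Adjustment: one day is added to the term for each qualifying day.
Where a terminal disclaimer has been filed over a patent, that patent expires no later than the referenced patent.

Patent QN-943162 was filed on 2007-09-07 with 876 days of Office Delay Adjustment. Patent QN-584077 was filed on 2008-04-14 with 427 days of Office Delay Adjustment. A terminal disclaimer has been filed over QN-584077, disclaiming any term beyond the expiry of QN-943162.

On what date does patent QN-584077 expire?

Natural term of QN-584077:
  Base: filing + 18 years → 14 April 2026.
  Office Delay Adjustment: +427 days → 15 June 2027.
Expiry of referenced patent QN-943162:
  Base: filing + 18 years → 7 September 2025.
  Office Delay Adjustment: +876 days → 31 January 2028.
Terminal disclaimer: QN-584077 expires on the earlier of 15 June 2027 and 31 January 2028.

June 15, 2027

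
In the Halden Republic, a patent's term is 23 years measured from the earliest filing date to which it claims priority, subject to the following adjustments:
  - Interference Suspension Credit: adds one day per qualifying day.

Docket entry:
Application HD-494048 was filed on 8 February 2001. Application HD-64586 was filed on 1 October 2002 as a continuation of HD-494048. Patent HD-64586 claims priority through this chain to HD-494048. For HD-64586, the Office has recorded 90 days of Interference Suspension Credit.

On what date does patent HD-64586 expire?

2024-05-08

Earliest priority filing: 8 February 2001.
Base term: 8 February 2001 + 23 years → 8 February 2024.
Interference Suspension Credit: +90 days → 8 May 2024.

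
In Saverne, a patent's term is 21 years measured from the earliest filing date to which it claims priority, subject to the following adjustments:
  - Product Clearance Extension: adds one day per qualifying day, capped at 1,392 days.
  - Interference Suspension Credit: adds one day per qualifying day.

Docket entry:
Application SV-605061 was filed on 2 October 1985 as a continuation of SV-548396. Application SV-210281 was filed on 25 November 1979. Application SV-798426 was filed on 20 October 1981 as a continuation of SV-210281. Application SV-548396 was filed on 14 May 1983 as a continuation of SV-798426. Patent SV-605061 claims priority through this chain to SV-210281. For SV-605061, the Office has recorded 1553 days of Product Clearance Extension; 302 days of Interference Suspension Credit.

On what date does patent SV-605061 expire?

2005-07-16

Earliest priority filing: 25 November 1979.
Base term: 25 November 1979 + 21 years → 25 November 2000.
Product Clearance Extension: 1553 days claimed exceeds the 1392-day cap, so +1392 days → 17 September 2004.
Interference Suspension Credit: +302 days → 16 July 2005.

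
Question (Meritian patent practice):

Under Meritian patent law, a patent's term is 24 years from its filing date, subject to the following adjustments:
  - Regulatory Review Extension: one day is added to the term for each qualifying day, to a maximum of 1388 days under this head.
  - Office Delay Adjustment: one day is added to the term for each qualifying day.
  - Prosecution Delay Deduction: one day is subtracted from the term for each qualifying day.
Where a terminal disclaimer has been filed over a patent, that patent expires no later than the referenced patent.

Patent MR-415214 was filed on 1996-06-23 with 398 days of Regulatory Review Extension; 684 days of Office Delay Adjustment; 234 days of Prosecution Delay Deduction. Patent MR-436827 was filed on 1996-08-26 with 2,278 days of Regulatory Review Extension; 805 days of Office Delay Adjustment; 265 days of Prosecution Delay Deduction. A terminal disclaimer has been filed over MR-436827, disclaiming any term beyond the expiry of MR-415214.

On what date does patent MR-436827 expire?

Natural term of MR-436827:
  Base: filing + 24 years → 26 August 2020.
  Regulatory Review Extension: 2278 days claimed exceeds the 1388-day cap, so +1388 days → 14 June 2024.
  Office Delay Adjustment: +805 days → 28 August 2026.
  Prosecution Delay Deduction: −265 days → 6 December 2025.
Expiry of referenced patent MR-415214:
  Base: filing + 24 years → 23 June 2020.
  Regulatory Review Extension: 398 days (within the 1388-day cap) → +398 days → 26 July 2021.
  Office Delay Adjustment: +684 days → 10 June 2023.
  Prosecution Delay Deduction: −234 days → 19 October 2022.
Terminal disclaimer: MR-436827 expires on the earlier of 6 December 2025 and 19 October 2022.

October 19, 2022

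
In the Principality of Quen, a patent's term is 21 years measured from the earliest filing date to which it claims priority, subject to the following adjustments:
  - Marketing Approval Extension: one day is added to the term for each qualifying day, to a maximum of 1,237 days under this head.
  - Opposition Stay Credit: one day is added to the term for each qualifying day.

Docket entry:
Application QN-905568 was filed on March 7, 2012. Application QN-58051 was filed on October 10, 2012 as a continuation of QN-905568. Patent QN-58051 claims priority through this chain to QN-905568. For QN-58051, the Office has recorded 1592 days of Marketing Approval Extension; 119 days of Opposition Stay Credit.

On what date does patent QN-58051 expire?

Earliest priority filing: 7 March 2012.
Base term: 7 March 2012 + 21 years → 7 March 2033.
Marketing Approval Extension: 1592 days claimed exceeds the 1237-day cap, so +1237 days → 26 July 2036.
Opposition Stay Credit: +119 days → 22 November 2036.

November 22, 2036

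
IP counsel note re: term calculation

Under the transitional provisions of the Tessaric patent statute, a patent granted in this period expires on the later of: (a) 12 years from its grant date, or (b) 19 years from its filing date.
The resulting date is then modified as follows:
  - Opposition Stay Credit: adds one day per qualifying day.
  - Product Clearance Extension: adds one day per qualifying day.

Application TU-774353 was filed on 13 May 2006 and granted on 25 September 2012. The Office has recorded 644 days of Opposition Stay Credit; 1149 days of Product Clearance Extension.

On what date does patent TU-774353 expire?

2030-04-10

(a) grant + 12 years → 25 September 2024.
(b) filing + 19 years → 13 May 2025.
Later of the two: 13 May 2025.
Opposition Stay Credit: +644 days → 16 February 2027.
Product Clearance Extension: +1149 days → 10 April 2030.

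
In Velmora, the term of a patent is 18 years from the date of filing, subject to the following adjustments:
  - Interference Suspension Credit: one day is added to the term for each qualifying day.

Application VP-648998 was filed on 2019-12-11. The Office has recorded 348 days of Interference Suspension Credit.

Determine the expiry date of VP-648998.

Base term: filing date + 18 years → 11 December 2037.
Interference Suspension Credit: +348 days → 24 November 2038.

2038-11-24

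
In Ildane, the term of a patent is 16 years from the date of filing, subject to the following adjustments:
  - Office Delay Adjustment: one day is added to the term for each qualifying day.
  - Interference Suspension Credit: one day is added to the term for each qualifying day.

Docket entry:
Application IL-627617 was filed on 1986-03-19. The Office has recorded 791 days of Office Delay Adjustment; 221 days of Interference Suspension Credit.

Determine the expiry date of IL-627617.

2004-12-25

Base term: filing date + 16 years → 19 March 2002.
Office Delay Adjustment: +791 days → 18 May 2004.
Interference Suspension Credit: +221 days → 25 December 2004.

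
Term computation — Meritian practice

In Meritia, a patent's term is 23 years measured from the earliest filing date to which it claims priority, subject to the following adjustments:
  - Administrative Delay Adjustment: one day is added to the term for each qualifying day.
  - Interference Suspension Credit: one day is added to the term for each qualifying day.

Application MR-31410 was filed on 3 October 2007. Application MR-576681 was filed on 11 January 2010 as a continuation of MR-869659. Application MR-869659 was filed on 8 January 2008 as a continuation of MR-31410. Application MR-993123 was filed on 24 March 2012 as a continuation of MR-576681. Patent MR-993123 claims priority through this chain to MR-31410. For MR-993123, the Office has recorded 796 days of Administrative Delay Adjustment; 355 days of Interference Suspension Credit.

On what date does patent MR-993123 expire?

November 27, 2033

Earliest priority filing: 3 October 2007.
Base term: 3 October 2007 + 23 years → 3 October 2030.
Administrative Delay Adjustment: +796 days → 7 December 2032.
Interference Suspension Credit: +355 days → 27 November 2033.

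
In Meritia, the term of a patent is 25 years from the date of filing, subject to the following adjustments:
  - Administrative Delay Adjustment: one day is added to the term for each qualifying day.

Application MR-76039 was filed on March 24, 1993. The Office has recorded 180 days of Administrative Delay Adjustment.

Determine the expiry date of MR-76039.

Base term: filing date + 25 years → 24 March 2018.
Administrative Delay Adjustment: +180 days → 20 September 2018.

2018-09-20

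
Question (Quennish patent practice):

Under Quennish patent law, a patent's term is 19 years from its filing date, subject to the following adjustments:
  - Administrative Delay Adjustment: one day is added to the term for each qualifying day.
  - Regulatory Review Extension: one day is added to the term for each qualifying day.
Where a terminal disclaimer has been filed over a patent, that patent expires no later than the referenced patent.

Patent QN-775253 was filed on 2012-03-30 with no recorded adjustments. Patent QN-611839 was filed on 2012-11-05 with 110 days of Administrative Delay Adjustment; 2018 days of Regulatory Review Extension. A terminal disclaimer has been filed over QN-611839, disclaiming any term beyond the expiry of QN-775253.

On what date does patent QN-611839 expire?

Natural term of QN-611839:
  Base: filing + 19 years → 5 November 2031.
  Administrative Delay Adjustment: +110 days → 23 February 2032.
  Regulatory Review Extension: +2018 days → 2 September 2037.
Expiry of referenced patent QN-775253:
  Base: filing + 19 years → 30 March 2031.
Terminal disclaimer: QN-611839 expires on the earlier of 2 September 2037 and 30 March 2031.

March 30, 2031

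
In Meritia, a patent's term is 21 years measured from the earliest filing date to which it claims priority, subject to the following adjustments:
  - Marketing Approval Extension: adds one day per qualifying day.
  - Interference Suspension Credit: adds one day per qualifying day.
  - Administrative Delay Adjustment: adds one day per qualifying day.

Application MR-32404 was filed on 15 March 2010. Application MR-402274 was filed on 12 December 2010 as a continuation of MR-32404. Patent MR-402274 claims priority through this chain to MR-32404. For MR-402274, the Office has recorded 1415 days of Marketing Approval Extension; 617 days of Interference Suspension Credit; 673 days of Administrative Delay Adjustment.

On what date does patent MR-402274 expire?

August 10, 2038

Earliest priority filing: 15 March 2010.
Base term: 15 March 2010 + 21 years → 15 March 2031.
Marketing Approval Extension: +1415 days → 28 January 2035.
Interference Suspension Credit: +617 days → 6 October 2036.
Administrative Delay Adjustment: +673 days → 10 August 2038.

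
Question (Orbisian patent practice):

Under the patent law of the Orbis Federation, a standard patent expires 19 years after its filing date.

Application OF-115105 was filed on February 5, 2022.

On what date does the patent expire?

February 5, 2041

Filing date + 19 years → 5 February 2041.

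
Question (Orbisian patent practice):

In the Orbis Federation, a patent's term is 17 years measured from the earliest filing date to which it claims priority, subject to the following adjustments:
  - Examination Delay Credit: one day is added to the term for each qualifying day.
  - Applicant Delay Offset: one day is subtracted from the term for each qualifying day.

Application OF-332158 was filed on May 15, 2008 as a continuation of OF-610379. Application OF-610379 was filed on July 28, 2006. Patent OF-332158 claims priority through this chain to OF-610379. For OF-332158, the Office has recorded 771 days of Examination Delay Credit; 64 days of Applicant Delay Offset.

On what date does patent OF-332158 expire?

Earliest priority filing: 28 July 2006.
Base term: 28 July 2006 + 17 years → 28 July 2023.
Examination Delay Credit: +771 days → 6 September 2025.
Applicant Delay Offset: −64 days → 4 July 2025.

July 4, 2025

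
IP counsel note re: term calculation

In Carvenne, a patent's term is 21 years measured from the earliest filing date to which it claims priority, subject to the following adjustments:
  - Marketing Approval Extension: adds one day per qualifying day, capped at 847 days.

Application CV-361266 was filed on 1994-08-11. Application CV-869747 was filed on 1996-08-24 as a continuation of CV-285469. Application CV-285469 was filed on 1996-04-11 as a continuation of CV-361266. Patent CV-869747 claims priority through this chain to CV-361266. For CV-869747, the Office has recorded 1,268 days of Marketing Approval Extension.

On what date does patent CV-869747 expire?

Earliest priority filing: 11 August 1994.
Base term: 11 August 1994 + 21 years → 11 August 2015.
Marketing Approval Extension: 1268 days claimed exceeds the 847-day cap, so +847 days → 5 December 2017.

2017-12-05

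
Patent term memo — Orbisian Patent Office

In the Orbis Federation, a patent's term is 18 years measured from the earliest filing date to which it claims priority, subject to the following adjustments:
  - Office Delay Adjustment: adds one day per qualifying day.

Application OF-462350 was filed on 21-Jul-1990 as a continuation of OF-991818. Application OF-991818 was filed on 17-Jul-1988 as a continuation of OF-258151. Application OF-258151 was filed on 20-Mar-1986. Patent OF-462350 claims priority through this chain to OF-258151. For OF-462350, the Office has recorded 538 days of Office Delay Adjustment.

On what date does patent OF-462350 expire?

Earliest priority filing: 20 March 1986.
Base term: 20 March 1986 + 18 years → 20 March 2004.
Office Delay Adjustment: +538 days → 9 September 2005.

September 9, 2005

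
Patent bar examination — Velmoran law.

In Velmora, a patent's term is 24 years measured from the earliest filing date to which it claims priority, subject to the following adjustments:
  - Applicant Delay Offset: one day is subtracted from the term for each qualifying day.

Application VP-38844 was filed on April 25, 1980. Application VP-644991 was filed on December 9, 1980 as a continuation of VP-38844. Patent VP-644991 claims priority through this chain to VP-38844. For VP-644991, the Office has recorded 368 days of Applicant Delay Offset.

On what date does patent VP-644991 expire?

Earliest priority filing: 25 April 1980.
Base term: 25 April 1980 + 24 years → 25 April 2004.
Applicant Delay Offset: −368 days → 23 April 2003.

April 23, 2003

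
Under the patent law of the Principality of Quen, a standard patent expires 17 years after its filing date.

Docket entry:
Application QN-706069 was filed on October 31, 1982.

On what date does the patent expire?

Filing date + 17 years → 31 October 1999.

October 31, 1999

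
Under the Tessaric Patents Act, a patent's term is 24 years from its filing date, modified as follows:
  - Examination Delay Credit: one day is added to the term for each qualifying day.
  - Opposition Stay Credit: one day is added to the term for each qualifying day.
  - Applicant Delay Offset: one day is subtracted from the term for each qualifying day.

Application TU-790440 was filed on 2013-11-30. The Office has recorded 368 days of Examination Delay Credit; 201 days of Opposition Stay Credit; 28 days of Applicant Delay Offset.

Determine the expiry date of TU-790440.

Base term: filing date + 24 years → 30 November 2037.
Examination Delay Credit: +368 days → 3 December 2038.
Opposition Stay Credit: +201 days → 22 June 2039.
Applicant Delay Offset: −28 days → 25 May 2039.

2039-05-25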